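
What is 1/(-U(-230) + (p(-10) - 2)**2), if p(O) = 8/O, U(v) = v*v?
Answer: -25/1322304 ≈ -1.8906e-5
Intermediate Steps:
U(v) = v**2
1/(-U(-230) + (p(-10) - 2)**2) = 1/(-1*(-230)**2 + (8/(-10) - 2)**2) = 1/(-1*52900 + (8*(-1/10) - 2)**2) = 1/(-52900 + (-4/5 - 2)**2) = 1/(-52900 + (-14/5)**2) = 1/(-52900 + 196/25) = 1/(-1322304/25) = -25/1322304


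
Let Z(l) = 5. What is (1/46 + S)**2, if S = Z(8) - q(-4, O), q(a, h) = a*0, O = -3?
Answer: 53361/2116 ≈ 25.218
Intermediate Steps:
q(a, h) = 0
S = 5 (S = 5 - 1*0 = 5 + 0 = 5)
(1/46 + S)**2 = (1/46 + 5)**2 = (231/46)**2 = 53361/2116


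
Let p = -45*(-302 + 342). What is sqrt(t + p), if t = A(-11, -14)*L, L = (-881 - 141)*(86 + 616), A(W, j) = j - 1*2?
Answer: 6*sqrt(318814) ≈ 3387.8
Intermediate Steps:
A(W, j) = -2 + j (A(W, j) = j - 2 = -2 + j)
L = -717444 (L = -1022*702 = -717444)
t = 11479104 (t = (-2 - 14)*(-717444) = -16*(-717444) = 11479104)
p = -1800 (p = -45*40 = -1800)
sqrt(t + p) = sqrt(11479104 - 1800) = sqrt(11477304) = 6*sqrt(318814)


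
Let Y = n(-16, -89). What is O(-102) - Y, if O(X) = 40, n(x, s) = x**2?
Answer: -216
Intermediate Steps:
Y = 256 (Y = (-16)**2 = 256)
O(-102) - Y = 40 - 1*256 = 40 - 256 = -216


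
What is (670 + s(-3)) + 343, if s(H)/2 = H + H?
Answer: 1001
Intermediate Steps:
s(H) = 4*H (s(H) = 2*(H + H) = 2*(2*H) = 4*H)
(670 + s(-3)) + 343 = (670 + 4*(-3)) + 343 = (670 - 12) + 343 = 658 + 343 = 1001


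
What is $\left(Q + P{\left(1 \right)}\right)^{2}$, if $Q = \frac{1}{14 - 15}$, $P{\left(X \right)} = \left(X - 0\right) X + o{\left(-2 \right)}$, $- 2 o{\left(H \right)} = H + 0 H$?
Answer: $1$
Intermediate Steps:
$o{\left(H \right)} = - \frac{H}{2}$ ($o{\left(H \right)} = - \frac{H + 0 H}{2} = - \frac{H + 0}{2} = - \frac{H}{2}$)
$P{\left(X \right)} = 1 + X^{2}$ ($P{\left(X \right)} = \left(X - 0\right) X - -1 = \left(X + 0\right) X + 1 = X X + 1 = X^{2} + 1 = 1 + X^{2}$)
$Q = -1$ ($Q = \frac{1}{-1} = -1$)
$\left(Q + P{\left(1 \right)}\right)^{2} = \left(-1 + \left(1 + 1^{2}\right)\right)^{2} = \left(-1 + \left(1 + 1\right)\right)^{2} = \left(-1 + 2\right)^{2} = 1^{2} = 1$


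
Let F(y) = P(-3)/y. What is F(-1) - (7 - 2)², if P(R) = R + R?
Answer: -19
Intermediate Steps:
P(R) = 2*R
F(y) = -6/y (F(y) = (2*(-3))/y = -6/y)
F(-1) - (7 - 2)² = -6/(-1) - (7 - 2)² = -6*(-1) - 1*5² = 6 - 1*25 = 6 - 25 = -19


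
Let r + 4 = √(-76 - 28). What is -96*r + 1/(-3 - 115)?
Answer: 45311/118 - 192*I*√26 ≈ 383.99 - 979.01*I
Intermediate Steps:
r = -4 + 2*I*√26 (r = -4 + √(-76 - 28) = -4 + √(-104) = -4 + 2*I*√26 ≈ -4.0 + 10.198*I)
-96*r + 1/(-3 - 115) = -96*(-4 + 2*I*√26) + 1/(-3 - 115) = (384 - 192*I*√26) + 1/(-118) = (384 - 192*I*√26) - 1/118 = 45311/118 - 192*I*√26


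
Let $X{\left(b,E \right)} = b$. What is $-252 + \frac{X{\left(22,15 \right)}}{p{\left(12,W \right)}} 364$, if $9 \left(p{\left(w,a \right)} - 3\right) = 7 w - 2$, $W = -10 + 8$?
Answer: $\frac{44604}{109} \approx 409.21$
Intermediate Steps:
$W = -2$
$p{\left(w,a \right)} = \frac{25}{9} + \frac{7 w}{9}$ ($p{\left(w,a \right)} = 3 + \frac{7 w - 2}{9} = 3 + \frac{-2 + 7 w}{9} = 3 + \left(- \frac{2}{9} + \frac{7 w}{9}\right) = \frac{25}{9} + \frac{7 w}{9}$)
$-252 + \frac{X{\left(22,15 \right)}}{p{\left(12,W \right)}} 364 = -252 + \frac{22}{\frac{25}{9} + \frac{7}{9} \cdot 12} \cdot 364 = -252 + \frac{22}{\frac{25}{9} + \frac{28}{3}} \cdot 364 = -252 + \frac{22}{\frac{109}{9}} \cdot 364 = -252 + 22 \cdot \frac{9}{109} \cdot 364 = -252 + \frac{198}{109} \cdot 364 = -252 + \frac{72072}{109} = \frac{44604}{109}$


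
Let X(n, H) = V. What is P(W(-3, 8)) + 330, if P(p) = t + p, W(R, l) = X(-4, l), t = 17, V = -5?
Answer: 342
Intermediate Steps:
X(n, H) = -5
W(R, l) = -5
P(p) = 17 + p
P(W(-3, 8)) + 330 = (17 - 5) + 330 = 12 + 330 = 342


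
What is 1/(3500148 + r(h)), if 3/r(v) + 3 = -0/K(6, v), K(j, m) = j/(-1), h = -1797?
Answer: 1/3500147 ≈ 2.8570e-7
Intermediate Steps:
K(j, m) = -j (K(j, m) = j*(-1) = -j)
r(v) = -1 (r(v) = 3/(-3 - 0/((-1*6))) = 3/(-3 - 0/(-6)) = 3/(-3 - 0*(-1)/6) = 3/(-3 - 37*0) = 3/(-3 + 0) = 3/(-3) = 3*(-⅓) = -1)
1/(3500148 + r(h)) = 1/(3500148 - 1) = 1/3500147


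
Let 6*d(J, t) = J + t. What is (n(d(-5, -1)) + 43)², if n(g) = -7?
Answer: 1296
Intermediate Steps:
d(J, t) = J/6 + t/6 (d(J, t) = (J + t)/6 = J/6 + t/6)
(n(d(-5, -1)) + 43)² = (-7 + 43)² = 36² = 1296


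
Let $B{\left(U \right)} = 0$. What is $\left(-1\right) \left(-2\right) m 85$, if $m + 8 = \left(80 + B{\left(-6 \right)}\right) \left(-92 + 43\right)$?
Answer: $-667760$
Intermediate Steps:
$m = -3928$ ($m = -8 + \left(80 + 0\right) \left(-92 + 43\right) = -8 + 80 \left(-49\right) = -8 - 3920 = -3928$)
$\left(-1\right) \left(-2\right) m 85 = \left(-1\right) \left(-2\right) \left(-3928\right) 85 = 2 \left(-3928\right) 85 = \left(-7856\right) 85 = -667760$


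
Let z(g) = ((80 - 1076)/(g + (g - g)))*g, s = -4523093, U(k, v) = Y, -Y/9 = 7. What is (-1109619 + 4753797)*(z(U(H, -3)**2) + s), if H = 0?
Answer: -16486585603842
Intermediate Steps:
Y = -63 (Y = -9*7 = -63)
U(k, v) = -63
z(g) = -996 (z(g) = (-996/(g + 0))*g = (-996/g)*g = -996)
(-1109619 + 4753797)*(z(U(H, -3)**2) + s) = (-1109619 + 4753797)*(-996 - 4523093) = 3644178*(-4524089) = -16486585603842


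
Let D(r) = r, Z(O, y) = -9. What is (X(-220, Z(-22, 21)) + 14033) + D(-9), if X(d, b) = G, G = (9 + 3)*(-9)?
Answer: 13916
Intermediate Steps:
G = -108 (G = 12*(-9) = -108)
X(d, b) = -108
(X(-220, Z(-22, 21)) + 14033) + D(-9) = (-108 + 14033) - 9 = 13925 - 9 = 13916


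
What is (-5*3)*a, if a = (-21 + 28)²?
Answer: -735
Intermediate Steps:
a = 49 (a = 7² = 49)
(-5*3)*a = -5*3*49 = -15*49 = -735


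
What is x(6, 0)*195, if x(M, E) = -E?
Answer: 0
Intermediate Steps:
x(6, 0)*195 = -1*0*195 = 0*195 = 0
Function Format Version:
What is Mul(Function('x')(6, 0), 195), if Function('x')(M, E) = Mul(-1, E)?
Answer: 0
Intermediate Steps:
Mul(Function('x')(6, 0), 195) = Mul(Mul(-1, 0), 195) = Mul(0, 195) = 0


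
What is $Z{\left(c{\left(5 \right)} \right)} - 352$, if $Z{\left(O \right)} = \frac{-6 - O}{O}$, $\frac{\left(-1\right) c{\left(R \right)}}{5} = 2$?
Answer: $- \frac{1762}{5} \approx -352.4$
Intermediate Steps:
$c{\left(R \right)} = -10$ ($c{\left(R \right)} = \left(-5\right) 2 = -10$)
$Z{\left(O \right)} = \frac{-6 - O}{O}$
$Z{\left(c{\left(5 \right)} \right)} - 352 = \frac{-6 - -10}{-10} - 352 = - \frac{-6 + 10}{10} - 352 = \left(- \frac{1}{10}\right) 4 - 352 = - \frac{2}{5} - 352 = - \frac{1762}{5}$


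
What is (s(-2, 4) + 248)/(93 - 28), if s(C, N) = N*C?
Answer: 48/13 ≈ 3.6923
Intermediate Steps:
s(C, N) = C*N
(s(-2, 4) + 248)/(93 - 28) = (-2*4 + 248)/(93 - 28) = (-8 + 248)/65 = 240*(1/65) = 48/13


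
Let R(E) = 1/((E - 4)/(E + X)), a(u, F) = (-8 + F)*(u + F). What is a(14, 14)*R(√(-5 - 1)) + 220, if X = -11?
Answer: 6620/11 + 588*I*√6/11 ≈ 601.82 + 130.94*I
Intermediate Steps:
a(u, F) = (-8 + F)*(F + u)
R(E) = (-11 + E)/(-4 + E) (R(E) = 1/((E - 4)/(E - 11)) = 1/((-4 + E)/(-11 + E)) = (-11 + E)/(-4 + E))
a(14, 14)*R(√(-5 - 1)) + 220 = (14² - 8*14 - 8*14 + 14*14)*((-11 + √(-5 - 1))/(-4 + √(-5 - 1))) + 220 = (196 - 112 - 112 + 196)*((-11 + √(-6))/(-4 + √(-6))) + 220 = 168*((-11 + I*√6)/(-4 + I*√6)) + 220 = 168*(-11 + I*√6)/(-4 + I*√6) + 220 = 220 + 168*(-11 + I*√6)/(-4 + I*√6)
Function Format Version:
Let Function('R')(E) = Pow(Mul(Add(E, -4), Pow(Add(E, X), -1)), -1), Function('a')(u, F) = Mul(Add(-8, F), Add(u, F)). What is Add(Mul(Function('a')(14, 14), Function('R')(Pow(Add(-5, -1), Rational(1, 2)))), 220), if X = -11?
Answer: Add(Rational(6620, 11), Mul(Rational(588, 11), I, Pow(6, Rational(1, 2)))) ≈ Add(601.82, Mul(130.94, I))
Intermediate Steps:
Function('a')(u, F) = Mul(Add(-8, F), Add(F, u))
Function('R')(E) = Mul(Pow(Add(-4, E), -1), Add(-11, E)) (Function('R')(E) = Pow(Mul(Add(E, -4), Pow(Add(E, -11), -1)), -1) = Pow(Mul(Add(-4, E), Pow(Add(-11, E), -1)), -1) = Pow(Mul(Pow(Add(-11, E), -1), Add(-4, E)), -1) = Mul(Pow(Add(-4, E), -1), Add(-11, E)))
Add(Mul(Function('a')(14, 14), Function('R')(Pow(Add(-5, -1), Rational(1, 2)))), 220) = Add(Mul(Add(Pow(14, 2), Mul(-8, 14), Mul(-8, 14), Mul(14, 14)), Mul(Pow(Add(-4, Pow(Add(-5, -1), Rational(1, 2))), -1), Add(-11, Pow(Add(-5, -1), Rational(1, 2))))), 220) = Add(Mul(Add(196, -112, -112, 196), Mul(Pow(Add(-4, Pow(-6, Rational(1, 2))), -1), Add(-11, Pow(-6, Rational(1, 2))))), 220) = Add(Mul(168, Mul(Pow(Add(-4, Mul(I, Pow(6, Rational(1, 2)))), -1), Add(-11, Mul(I, Pow(6, Rational(1, 2)))))), 220) = Add(Mul(168, Pow(Add(-4, Mul(I, Pow(6, Rational(1, 2)))), -1), Add(-11, Mul(I, Pow(6, Rational(1, 2))))), 220) = Add(220, Mul(168, Pow(Add(-4, Mul(I, Pow(6, Rational(1, 2)))), -1), Add(-11, Mul(I, Pow(6, Rational(1, 2))))))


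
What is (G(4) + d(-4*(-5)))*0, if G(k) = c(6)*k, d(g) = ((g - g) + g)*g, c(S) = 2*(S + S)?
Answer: 0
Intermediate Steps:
c(S) = 4*S (c(S) = 2*(2*S) = 4*S)
d(g) = g² (d(g) = (0 + g)*g = g*g = g²)
G(k) = 24*k (G(k) = (4*6)*k = 24*k)
(G(4) + d(-4*(-5)))*0 = (24*4 + (-4*(-5))²)*0 = (96 + 20²)*0 = (96 + 400)*0 = 496*0 = 0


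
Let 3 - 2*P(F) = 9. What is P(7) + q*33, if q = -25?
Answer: -828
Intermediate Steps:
P(F) = -3 (P(F) = 3/2 - 1/2*9 = 3/2 - 9/2 = -3)
P(7) + q*33 = -3 - 25*33 = -3 - 825 = -828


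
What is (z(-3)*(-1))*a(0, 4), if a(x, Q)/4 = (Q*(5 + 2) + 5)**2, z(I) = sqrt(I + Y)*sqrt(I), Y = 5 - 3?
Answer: 4356*sqrt(3) ≈ 7544.8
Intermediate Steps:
Y = 2
z(I) = sqrt(I)*sqrt(2 + I) (z(I) = sqrt(I + 2)*sqrt(I) = sqrt(2 + I)*sqrt(I) = sqrt(I)*sqrt(2 + I))
a(x, Q) = 4*(5 + 7*Q)**2 (a(x, Q) = 4*(Q*(5 + 2) + 5)**2 = 4*(Q*7 + 5)**2 = 4*(7*Q + 5)**2 = 4*(5 + 7*Q)**2)
(z(-3)*(-1))*a(0, 4) = ((sqrt(-3)*sqrt(2 - 3))*(-1))*(4*(5 + 7*4)**2) = (((I*sqrt(3))*sqrt(-1))*(-1))*(4*(5 + 28)**2) = (((I*sqrt(3))*I)*(-1))*(4*33**2) = (-sqrt(3)*(-1))*(4*1089) = sqrt(3)*4356 = 4356*sqrt(3)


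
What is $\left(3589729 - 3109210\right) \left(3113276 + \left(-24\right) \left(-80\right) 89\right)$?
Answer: $1578099356964$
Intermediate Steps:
$\left(3589729 - 3109210\right) \left(3113276 + \left(-24\right) \left(-80\right) 89\right) = 480519 \left(3113276 + 1920 \cdot 89\right) = 480519 \left(3113276 + 170880\right) = 480519 \cdot 3284156 = 1578099356964$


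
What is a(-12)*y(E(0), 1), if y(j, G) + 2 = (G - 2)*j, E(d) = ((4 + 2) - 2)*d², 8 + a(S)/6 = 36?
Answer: -336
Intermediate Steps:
a(S) = 168 (a(S) = -48 + 6*36 = -48 + 216 = 168)
E(d) = 4*d² (E(d) = (6 - 2)*d² = 4*d²)
y(j, G) = -2 + j*(-2 + G) (y(j, G) = -2 + (G - 2)*j = -2 + (-2 + G)*j = -2 + j*(-2 + G))
a(-12)*y(E(0), 1) = 168*(-2 - 8*0² + 1*(4*0²)) = 168*(-2 - 8*0 + 1*(4*0)) = 168*(-2 - 2*0 + 1*0) = 168*(-2 + 0 + 0) = 168*(-2) = -336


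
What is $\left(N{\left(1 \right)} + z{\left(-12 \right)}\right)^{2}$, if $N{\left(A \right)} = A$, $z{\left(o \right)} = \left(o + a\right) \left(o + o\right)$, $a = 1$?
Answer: $70225$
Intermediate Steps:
$z{\left(o \right)} = 2 o \left(1 + o\right)$ ($z{\left(o \right)} = \left(o + 1\right) \left(o + o\right) = \left(1 + o\right) 2 o = 2 o \left(1 + o\right)$)
$\left(N{\left(1 \right)} + z{\left(-12 \right)}\right)^{2} = \left(1 + 2 \left(-12\right) \left(1 - 12\right)\right)^{2} = \left(1 + 2 \left(-12\right) \left(-11\right)\right)^{2} = \left(1 + 264\right)^{2} = 265^{2} = 70225$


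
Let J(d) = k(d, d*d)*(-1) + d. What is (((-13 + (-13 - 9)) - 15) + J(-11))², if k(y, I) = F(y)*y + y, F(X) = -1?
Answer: 3721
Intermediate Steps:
k(y, I) = 0 (k(y, I) = -y + y = 0)
J(d) = d (J(d) = 0*(-1) + d = 0 + d = d)
(((-13 + (-13 - 9)) - 15) + J(-11))² = (((-13 + (-13 - 9)) - 15) - 11)² = (((-13 - 22) - 15) - 11)² = ((-35 - 15) - 11)² = (-50 - 11)² = (-61)² = 3721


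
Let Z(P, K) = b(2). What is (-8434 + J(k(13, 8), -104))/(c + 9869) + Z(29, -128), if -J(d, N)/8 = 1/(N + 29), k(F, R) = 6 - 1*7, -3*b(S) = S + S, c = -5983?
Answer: -510571/145725 ≈ -3.5037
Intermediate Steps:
b(S) = -2*S/3 (b(S) = -(S + S)/3 = -2*S/3)
k(F, R) = -1 (k(F, R) = 6 - 7 = -1)
J(d, N) = -8/(29 + N) (J(d, N) = -8/(N + 29) = -8/(29 + N))
Z(P, K) = -4/3 (Z(P, K) = -⅔*2 = -4/3)
(-8434 + J(k(13, 8), -104))/(c + 9869) + Z(29, -128) = (-8434 - 8/(29 - 104))/(-5983 + 9869) - 4/3 = (-8434 - 8/(-75))/3886 - 4/3 = (-8434 - 8*(-1/75))*(1/3886) - 4/3 = (-8434 + 8/75)*(1/3886) - 4/3 = -632542/75*1/3886 - 4/3 = -316271/145725 - 4/3 = -510571/145725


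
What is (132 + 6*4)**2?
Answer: 24336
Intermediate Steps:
(132 + 6*4)**2 = (132 + 24)**2 = 156**2 = 24336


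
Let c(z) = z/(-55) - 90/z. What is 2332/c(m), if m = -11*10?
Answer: 25652/31 ≈ 827.48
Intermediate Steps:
m = -110
c(z) = -90/z - z/55 (c(z) = z*(-1/55) - 90/z = -z/55 - 90/z = -90/z - z/55)
2332/c(m) = 2332/(-90/(-110) - 1/55*(-110)) = 2332/(-90*(-1/110) + 2) = 2332/(9/11 + 2) = 2332/(31/11) = 2332*(11/31) = 25652/31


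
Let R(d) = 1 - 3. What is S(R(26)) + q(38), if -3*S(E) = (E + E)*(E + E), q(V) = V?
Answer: 98/3 ≈ 32.667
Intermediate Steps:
R(d) = -2
S(E) = -4*E²/3 (S(E) = -(E + E)*(E + E)/3 = -2*E*2*E/3 = -4*E²/3)
S(R(26)) + q(38) = -4/3*(-2)² + 38 = -4/3*4 + 38 = -16/3 + 38 = 98/3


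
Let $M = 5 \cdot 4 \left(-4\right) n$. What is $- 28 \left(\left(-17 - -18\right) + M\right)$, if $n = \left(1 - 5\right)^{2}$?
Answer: $35812$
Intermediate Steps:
$n = 16$ ($n = \left(-4\right)^{2} = 16$)
$M = -1280$ ($M = 5 \cdot 4 \left(-4\right) 16 = 20 \left(-4\right) 16 = \left(-80\right) 16 = -1280$)
$- 28 \left(\left(-17 - -18\right) + M\right) = - 28 \left(\left(-17 - -18\right) - 1280\right) = - 28 \left(\left(-17 + 18\right) - 1280\right) = - 28 \left(1 - 1280\right) = \left(-28\right) \left(-1279\right) = 35812$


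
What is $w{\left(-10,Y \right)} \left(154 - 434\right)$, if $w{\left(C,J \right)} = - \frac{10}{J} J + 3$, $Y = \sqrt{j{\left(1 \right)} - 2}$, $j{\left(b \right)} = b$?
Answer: $1960$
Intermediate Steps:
$Y = i$ ($Y = \sqrt{1 - 2} = \sqrt{-1} = i \approx 1.0 i$)
$w{\left(C,J \right)} = -7$ ($w{\left(C,J \right)} = -10 + 3 = -7$)
$w{\left(-10,Y \right)} \left(154 - 434\right) = - 7 \left(154 - 434\right) = \left(-7\right) \left(-280\right) = 1960$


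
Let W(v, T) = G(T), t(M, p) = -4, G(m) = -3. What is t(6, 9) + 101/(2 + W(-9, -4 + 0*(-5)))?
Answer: -105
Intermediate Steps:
W(v, T) = -3
t(6, 9) + 101/(2 + W(-9, -4 + 0*(-5))) = -4 + 101/(2 - 3) = -4 + 101/(-1) = -4 - 1*101 = -4 - 101 = -105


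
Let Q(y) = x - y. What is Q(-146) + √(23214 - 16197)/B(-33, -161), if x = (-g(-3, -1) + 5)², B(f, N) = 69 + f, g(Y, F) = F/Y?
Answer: 1510/9 + √7017/36 ≈ 170.10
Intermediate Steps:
x = 196/9 (x = (-(-1)/(-3) + 5)² = (-(-1)*(-1)/3 + 5)² = (-1*⅓ + 5)² = (-⅓ + 5)² = (14/3)² = 196/9 ≈ 21.778)
Q(y) = 196/9 - y
Q(-146) + √(23214 - 16197)/B(-33, -161) = (196/9 - 1*(-146)) + √(23214 - 16197)/(69 - 33) = (196/9 + 146) + √7017/36 = 1510/9 + √7017*(1/36) = 1510/9 + √7017/36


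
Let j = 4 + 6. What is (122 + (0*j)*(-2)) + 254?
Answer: 376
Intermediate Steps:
j = 10
(122 + (0*j)*(-2)) + 254 = (122 + (0*10)*(-2)) + 254 = (122 + 0*(-2)) + 254 = (122 + 0) + 254 = 122 + 254 = 376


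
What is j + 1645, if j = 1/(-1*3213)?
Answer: 5285384/3213 ≈ 1645.0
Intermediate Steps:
j = -1/3213 (j = 1/(-3213) = -1/3213 ≈ -0.00031124)
j + 1645 = -1/3213 + 1645 = 5285384/3213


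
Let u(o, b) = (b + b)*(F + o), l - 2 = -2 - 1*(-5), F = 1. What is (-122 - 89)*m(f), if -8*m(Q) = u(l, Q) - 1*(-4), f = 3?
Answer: 1055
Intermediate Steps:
l = 5 (l = 2 + (-2 - 1*(-5)) = 2 + (-2 + 5) = 2 + 3 = 5)
u(o, b) = 2*b*(1 + o) (u(o, b) = (b + b)*(1 + o) = (2*b)*(1 + o) = 2*b*(1 + o))
m(Q) = -½ - 3*Q/2 (m(Q) = -(2*Q*(1 + 5) - 1*(-4))/8 = -(2*Q*6 + 4)/8 = -(12*Q + 4)/8 = -(4 + 12*Q)/8 = -½ - 3*Q/2)
(-122 - 89)*m(f) = (-122 - 89)*(-½ - 3/2*3) = -211*(-½ - 9/2) = -211*(-5) = 1055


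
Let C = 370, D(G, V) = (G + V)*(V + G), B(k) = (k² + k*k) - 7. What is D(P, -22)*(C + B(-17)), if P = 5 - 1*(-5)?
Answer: 135504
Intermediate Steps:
B(k) = -7 + 2*k² (B(k) = (k² + k²) - 7 = 2*k² - 7 = -7 + 2*k²)
P = 10 (P = 5 + 5 = 10)
D(G, V) = (G + V)² (D(G, V) = (G + V)*(G + V) = (G + V)²)
D(P, -22)*(C + B(-17)) = (10 - 22)²*(370 + (-7 + 2*(-17)²)) = (-12)²*(370 + (-7 + 2*289)) = 144*(370 + (-7 + 578)) = 144*(370 + 571) = 144*941 = 135504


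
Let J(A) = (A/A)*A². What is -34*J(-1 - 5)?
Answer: -1224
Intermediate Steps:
J(A) = A² (J(A) = 1*A² = A²)
-34*J(-1 - 5) = -34*(-1 - 5)² = -34*(-6)² = -34*36 = -1224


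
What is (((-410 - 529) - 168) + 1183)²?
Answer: 5776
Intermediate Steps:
(((-410 - 529) - 168) + 1183)² = ((-939 - 168) + 1183)² = (-1107 + 1183)² = 76² = 5776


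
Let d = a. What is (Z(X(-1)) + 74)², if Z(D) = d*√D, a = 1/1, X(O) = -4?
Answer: 5472 + 296*I ≈ 5472.0 + 296.0*I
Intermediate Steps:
a = 1
d = 1
Z(D) = √D (Z(D) = 1*√D = √D)
(Z(X(-1)) + 74)² = (√(-4) + 74)² = (2*I + 74)² = (74 + 2*I)²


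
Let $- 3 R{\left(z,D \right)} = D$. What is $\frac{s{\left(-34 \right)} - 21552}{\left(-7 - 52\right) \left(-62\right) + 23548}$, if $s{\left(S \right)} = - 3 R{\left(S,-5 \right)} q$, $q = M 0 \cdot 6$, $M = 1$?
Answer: $- \frac{10776}{13603} \approx -0.79218$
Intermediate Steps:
$R{\left(z,D \right)} = - \frac{D}{3}$
$q = 0$ ($q = 1 \cdot 0 \cdot 6 = 0 \cdot 6 = 0$)
$s{\left(S \right)} = 0$ ($s{\left(S \right)} = - 3 \left(\left(- \frac{1}{3}\right) \left(-5\right)\right) 0 = \left(-3\right) \frac{5}{3} \cdot 0 = \left(-5\right) 0 = 0$)
$\frac{s{\left(-34 \right)} - 21552}{\left(-7 - 52\right) \left(-62\right) + 23548} = \frac{0 - 21552}{\left(-7 - 52\right) \left(-62\right) + 23548} = - \frac{21552}{\left(-59\right) \left(-62\right) + 23548} = - \frac{21552}{3658 + 23548} = - \frac{21552}{27206} = \left(-21552\right) \frac{1}{27206} = - \frac{10776}{13603}$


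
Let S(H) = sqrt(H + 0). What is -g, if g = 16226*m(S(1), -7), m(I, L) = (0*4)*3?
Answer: 0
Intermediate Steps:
S(H) = sqrt(H)
m(I, L) = 0 (m(I, L) = 0*3 = 0)
g = 0 (g = 16226*0 = 0)
-g = -1*0 = 0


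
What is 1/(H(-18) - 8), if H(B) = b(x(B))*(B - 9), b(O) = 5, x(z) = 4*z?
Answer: -1/143 ≈ -0.0069930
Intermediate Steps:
H(B) = -45 + 5*B (H(B) = 5*(B - 9) = 5*(-9 + B) = -45 + 5*B)
1/(H(-18) - 8) = 1/((-45 + 5*(-18)) - 8) = 1/((-45 - 90) - 8) = 1/(-135 - 8) = 1/(-143) = -1/143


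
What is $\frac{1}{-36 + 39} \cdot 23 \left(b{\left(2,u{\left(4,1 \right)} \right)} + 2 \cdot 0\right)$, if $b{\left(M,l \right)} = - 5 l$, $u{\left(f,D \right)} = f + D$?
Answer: $- \frac{575}{3} \approx -191.67$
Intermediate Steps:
$u{\left(f,D \right)} = D + f$
$\frac{1}{-36 + 39} \cdot 23 \left(b{\left(2,u{\left(4,1 \right)} \right)} + 2 \cdot 0\right) = \frac{1}{-36 + 39} \cdot 23 \left(- 5 \left(1 + 4\right) + 2 \cdot 0\right) = \frac{1}{3} \cdot 23 \left(\left(-5\right) 5 + 0\right) = \frac{1}{3} \cdot 23 \left(-25 + 0\right) = \frac{23}{3} \left(-25\right) = - \frac{575}{3}$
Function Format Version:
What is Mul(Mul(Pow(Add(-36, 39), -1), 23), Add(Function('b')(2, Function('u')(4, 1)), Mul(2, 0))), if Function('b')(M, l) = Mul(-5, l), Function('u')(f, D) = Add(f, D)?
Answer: Rational(-575, 3) ≈ -191.67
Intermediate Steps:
Function('u')(f, D) = Add(D, f)
Mul(Mul(Pow(Add(-36, 39), -1), 23), Add(Function('b')(2, Function('u')(4, 1)), Mul(2, 0))) = Mul(Mul(Pow(Add(-36, 39), -1), 23), Add(Mul(-5, Add(1, 4)), Mul(2, 0))) = Mul(Mul(Pow(3, -1), 23), Add(Mul(-5, 5), 0)) = Mul(Mul(Rational(1, 3), 23), Add(-25, 0)) = Mul(Rational(23, 3), -25) = Rational(-575, 3)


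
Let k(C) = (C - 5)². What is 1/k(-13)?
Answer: 1/324 ≈ 0.0030864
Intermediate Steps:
k(C) = (-5 + C)²
1/k(-13) = 1/((-5 - 13)²) = 1/((-18)²) = 1/324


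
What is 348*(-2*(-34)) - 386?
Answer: 23278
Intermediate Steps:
348*(-2*(-34)) - 386 = 348*68 - 386 = 23664 - 386 = 23278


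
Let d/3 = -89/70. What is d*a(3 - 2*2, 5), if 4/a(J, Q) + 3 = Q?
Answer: -267/35 ≈ -7.6286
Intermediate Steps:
a(J, Q) = 4/(-3 + Q)
d = -267/70 (d = 3*(-89/70) = -267/70 ≈ -3.8143)
d*a(3 - 2*2, 5) = -534/(35*(-3 + 5)) = -534/(35*2) = -267/70*2 = -267/35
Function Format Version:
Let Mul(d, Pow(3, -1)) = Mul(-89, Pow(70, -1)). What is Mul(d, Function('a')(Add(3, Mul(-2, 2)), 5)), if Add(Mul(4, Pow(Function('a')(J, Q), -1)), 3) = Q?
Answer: Rational(-267, 35) ≈ -7.6286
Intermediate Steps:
Function('a')(J, Q) = Mul(4, Pow(Add(-3, Q), -1))
d = Rational(-267, 70) (d = Mul(3, Mul(-89, Pow(70, -1))) = Mul(3, Mul(-89, Rational(1, 70))) = Mul(3, Rational(-89, 70)) = Rational(-267, 70) ≈ -3.8143)
Mul(d, Function('a')(Add(3, Mul(-2, 2)), 5)) = Mul(Rational(-267, 70), Mul(4, Pow(Add(-3, 5), -1))) = Mul(Rational(-267, 70), Mul(4, Pow(2, -1))) = Mul(Rational(-267, 70), Mul(4, Rational(1, 2))) = Mul(Rational(-267, 70), 2) = Rational(-267, 35)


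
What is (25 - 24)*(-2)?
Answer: -2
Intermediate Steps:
(25 - 24)*(-2) = 1*(-2) = -2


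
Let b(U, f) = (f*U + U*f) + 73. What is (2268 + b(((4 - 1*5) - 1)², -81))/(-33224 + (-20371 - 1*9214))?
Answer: -1693/62809 ≈ -0.026955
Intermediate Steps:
b(U, f) = 73 + 2*U*f (b(U, f) = (U*f + U*f) + 73 = 2*U*f + 73 = 73 + 2*U*f)
(2268 + b(((4 - 1*5) - 1)², -81))/(-33224 + (-20371 - 1*9214)) = (2268 + (73 + 2*((4 - 1*5) - 1)²*(-81)))/(-33224 + (-20371 - 1*9214)) = (2268 + (73 + 2*((4 - 5) - 1)²*(-81)))/(-33224 + (-20371 - 9214)) = (2268 + (73 + 2*(-1 - 1)²*(-81)))/(-33224 - 29585) = (2268 + (73 + 2*(-2)²*(-81)))/(-62809) = (2268 + (73 + 2*4*(-81)))*(-1/62809) = (2268 + (73 - 648))*(-1/62809) = (2268 - 575)*(-1/62809) = 1693*(-1/62809) = -1693/62809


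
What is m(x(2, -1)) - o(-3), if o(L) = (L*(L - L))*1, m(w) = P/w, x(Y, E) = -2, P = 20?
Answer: -10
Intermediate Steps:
m(w) = 20/w
o(L) = 0 (o(L) = (L*0)*1 = 0*1 = 0)
m(x(2, -1)) - o(-3) = 20/(-2) - 1*0 = 20*(-½) + 0 = -10 + 0 = -10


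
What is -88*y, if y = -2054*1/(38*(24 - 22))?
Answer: 45188/19 ≈ 2378.3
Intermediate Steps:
y = -1027/38 (y = -2054/(2*38) = -2054/76 = -2054*1/76 = -1027/38 ≈ -27.026)
-88*y = -88*(-1027/38) = 45188/19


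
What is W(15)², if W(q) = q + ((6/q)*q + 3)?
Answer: 576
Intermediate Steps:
W(q) = 9 + q (W(q) = q + (6 + 3) = q + 9 = 9 + q)
W(15)² = (9 + 15)² = 24² = 576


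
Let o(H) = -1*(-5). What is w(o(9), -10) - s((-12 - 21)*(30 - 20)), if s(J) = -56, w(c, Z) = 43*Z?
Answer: -374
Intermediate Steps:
o(H) = 5
w(o(9), -10) - s((-12 - 21)*(30 - 20)) = 43*(-10) - 1*(-56) = -430 + 56 = -374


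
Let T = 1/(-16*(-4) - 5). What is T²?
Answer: 1/3481 ≈ 0.00028727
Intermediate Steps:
T = 1/59 (T = 1/(64 - 5) = 1/59 ≈ 0.016949)
T² = (1/59)² = 1/3481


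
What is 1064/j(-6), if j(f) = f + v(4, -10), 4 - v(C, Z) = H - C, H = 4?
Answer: -532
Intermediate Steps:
v(C, Z) = C (v(C, Z) = 4 - (4 - C) = 4 + (-4 + C) = C)
j(f) = 4 + f (j(f) = f + 4 = 4 + f)
1064/j(-6) = 1064/(4 - 6) = 1064/(-2) = 1064*(-½) = -532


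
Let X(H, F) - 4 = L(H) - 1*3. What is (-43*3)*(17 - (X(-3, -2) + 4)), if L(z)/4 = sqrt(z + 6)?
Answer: -1548 + 516*sqrt(3) ≈ -654.26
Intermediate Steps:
L(z) = 4*sqrt(6 + z) (L(z) = 4*sqrt(z + 6) = 4*sqrt(6 + z))
X(H, F) = 1 + 4*sqrt(6 + H) (X(H, F) = 4 + (4*sqrt(6 + H) - 1*3) = 4 + (4*sqrt(6 + H) - 3) = 4 + (-3 + 4*sqrt(6 + H)) = 1 + 4*sqrt(6 + H))
(-43*3)*(17 - (X(-3, -2) + 4)) = (-43*3)*(17 - ((1 + 4*sqrt(6 - 3)) + 4)) = -129*(17 - ((1 + 4*sqrt(3)) + 4)) = -129*(17 - (5 + 4*sqrt(3))) = -129*(17 + (-5 - 4*sqrt(3))) = -129*(12 - 4*sqrt(3)) = -1548 + 516*sqrt(3)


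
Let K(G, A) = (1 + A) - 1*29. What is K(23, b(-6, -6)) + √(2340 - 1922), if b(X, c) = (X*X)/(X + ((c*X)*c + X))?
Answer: -535/19 + √418 ≈ -7.7128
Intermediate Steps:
b(X, c) = X²/(2*X + X*c²) (b(X, c) = X²/(X + ((X*c)*c + X)) = X²/(X + (X*c² + X)) = X²/(X + (X + X*c²)) = X²/(2*X + X*c²))
K(G, A) = -28 + A (K(G, A) = (1 + A) - 29 = -28 + A)
K(23, b(-6, -6)) + √(2340 - 1922) = (-28 - 6/(2 + (-6)²)) + √(2340 - 1922) = (-28 - 6/(2 + 36)) + √418 = (-28 - 6/38) + √418 = (-28 - 6*1/38) + √418 = (-28 - 3/19) + √418 = -535/19 + √418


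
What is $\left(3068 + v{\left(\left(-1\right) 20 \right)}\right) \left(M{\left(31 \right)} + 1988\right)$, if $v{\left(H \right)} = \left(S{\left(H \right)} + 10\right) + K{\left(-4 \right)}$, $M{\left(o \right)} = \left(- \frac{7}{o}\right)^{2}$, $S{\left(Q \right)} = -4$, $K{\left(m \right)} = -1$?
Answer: $\frac{5871018741}{961} \approx 6.1093 \cdot 10^{6}$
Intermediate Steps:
$M{\left(o \right)} = \frac{49}{o^{2}}$
$v{\left(H \right)} = 5$ ($v{\left(H \right)} = \left(-4 + 10\right) - 1 = 6 - 1 = 5$)
$\left(3068 + v{\left(\left(-1\right) 20 \right)}\right) \left(M{\left(31 \right)} + 1988\right) = \left(3068 + 5\right) \left(\frac{49}{961} + 1988\right) = 3073 \left(49 \cdot \frac{1}{961} + 1988\right) = 3073 \left(\frac{49}{961} + 1988\right) = 3073 \cdot \frac{1910517}{961} = \frac{5871018741}{961}$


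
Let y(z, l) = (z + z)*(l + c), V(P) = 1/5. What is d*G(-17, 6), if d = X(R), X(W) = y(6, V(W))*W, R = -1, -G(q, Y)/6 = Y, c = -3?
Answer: -6048/5 ≈ -1209.6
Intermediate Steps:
G(q, Y) = -6*Y
V(P) = ⅕
y(z, l) = 2*z*(-3 + l) (y(z, l) = (z + z)*(l - 3) = (2*z)*(-3 + l) = 2*z*(-3 + l))
X(W) = -168*W/5 (X(W) = (2*6*(-3 + ⅕))*W = (2*6*(-14/5))*W = -168*W/5)
d = 168/5 (d = -168/5*(-1) = 168/5 ≈ 33.600)
d*G(-17, 6) = 168*(-6*6)/5 = (168/5)*(-36) = -6048/5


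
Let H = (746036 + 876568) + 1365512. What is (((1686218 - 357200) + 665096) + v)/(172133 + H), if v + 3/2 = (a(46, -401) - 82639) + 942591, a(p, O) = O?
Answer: 5707327/6320498 ≈ 0.90299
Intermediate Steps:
H = 2988116 (H = 1622604 + 1365512 = 2988116)
v = 1719099/2 (v = -3/2 + ((-401 - 82639) + 942591) = -3/2 + (-83040 + 942591) = -3/2 + 859551 = 1719099/2 ≈ 8.5955e+5)
(((1686218 - 357200) + 665096) + v)/(172133 + H) = (((1686218 - 357200) + 665096) + 1719099/2)/(172133 + 2988116) = ((1329018 + 665096) + 1719099/2)/3160249 = (1994114 + 1719099/2)*(1/3160249) = (5707327/2)*(1/3160249) = 5707327/6320498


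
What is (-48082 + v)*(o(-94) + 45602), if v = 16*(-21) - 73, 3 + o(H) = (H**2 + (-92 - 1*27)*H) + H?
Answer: -3177469757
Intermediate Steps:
o(H) = -3 + H**2 - 118*H (o(H) = -3 + ((H**2 + (-92 - 1*27)*H) + H) = -3 + ((H**2 + (-92 - 27)*H) + H) = -3 + ((H**2 - 119*H) + H) = -3 + (H**2 - 118*H) = -3 + H**2 - 118*H)
v = -409 (v = -336 - 73 = -409)
(-48082 + v)*(o(-94) + 45602) = (-48082 - 409)*((-3 + (-94)**2 - 118*(-94)) + 45602) = -48491*((-3 + 8836 + 11092) + 45602) = -48491*(19925 + 45602) = -48491*65527 = -3177469757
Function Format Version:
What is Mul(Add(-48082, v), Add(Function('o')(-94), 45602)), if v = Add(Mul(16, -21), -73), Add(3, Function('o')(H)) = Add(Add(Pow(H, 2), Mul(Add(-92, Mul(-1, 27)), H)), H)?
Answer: -3177469757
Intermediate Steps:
Function('o')(H) = Add(-3, Pow(H, 2), Mul(-118, H)) (Function('o')(H) = Add(-3, Add(Add(Pow(H, 2), Mul(Add(-92, Mul(-1, 27)), H)), H)) = Add(-3, Add(Add(Pow(H, 2), Mul(Add(-92, -27), H)), H)) = Add(-3, Add(Add(Pow(H, 2), Mul(-119, H)), H)) = Add(-3, Add(Pow(H, 2), Mul(-118, H))) = Add(-3, Pow(H, 2), Mul(-118, H)))
v = -409 (v = Add(-336, -73) = -409)
Mul(Add(-48082, v), Add(Function('o')(-94), 45602)) = Mul(Add(-48082, -409), Add(Add(-3, Pow(-94, 2), Mul(-118, -94)), 45602)) = Mul(-48491, Add(Add(-3, 8836, 11092), 45602)) = Mul(-48491, Add(19925, 45602)) = Mul(-48491, 65527) = -3177469757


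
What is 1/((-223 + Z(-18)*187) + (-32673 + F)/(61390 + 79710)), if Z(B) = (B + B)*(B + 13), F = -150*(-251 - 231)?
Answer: 8300/277529431 ≈ 2.9907e-5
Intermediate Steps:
F = 72300 (F = -150*(-482) = 72300)
Z(B) = 2*B*(13 + B) (Z(B) = (2*B)*(13 + B) = 2*B*(13 + B))
1/((-223 + Z(-18)*187) + (-32673 + F)/(61390 + 79710)) = 1/((-223 + (2*(-18)*(13 - 18))*187) + (-32673 + 72300)/(61390 + 79710)) = 1/((-223 + (2*(-18)*(-5))*187) + 39627/141100) = 1/((-223 + 180*187) + 39627*(1/141100)) = 1/((-223 + 33660) + 2331/8300) = 1/(33437 + 2331/8300) = 1/(277529431/8300) = 8300/277529431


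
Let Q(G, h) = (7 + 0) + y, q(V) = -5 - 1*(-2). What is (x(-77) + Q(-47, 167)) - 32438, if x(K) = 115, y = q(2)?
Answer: -32319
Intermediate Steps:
q(V) = -3 (q(V) = -5 + 2 = -3)
y = -3
Q(G, h) = 4 (Q(G, h) = (7 + 0) - 3 = 7 - 3 = 4)
(x(-77) + Q(-47, 167)) - 32438 = (115 + 4) - 32438 = 119 - 32438 = -32319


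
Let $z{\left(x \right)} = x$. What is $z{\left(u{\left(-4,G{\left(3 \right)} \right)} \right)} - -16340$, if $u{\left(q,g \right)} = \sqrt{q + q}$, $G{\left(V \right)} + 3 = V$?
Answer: $16340 + 2 i \sqrt{2} \approx 16340.0 + 2.8284 i$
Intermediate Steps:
$G{\left(V \right)} = -3 + V$
$u{\left(q,g \right)} = \sqrt{2} \sqrt{q}$ ($u{\left(q,g \right)} = \sqrt{2 q} = \sqrt{2} \sqrt{q}$)
$z{\left(u{\left(-4,G{\left(3 \right)} \right)} \right)} - -16340 = \sqrt{2} \sqrt{-4} - -16340 = \sqrt{2} \cdot 2 i + 16340 = 2 i \sqrt{2} + 16340 = 16340 + 2 i \sqrt{2}$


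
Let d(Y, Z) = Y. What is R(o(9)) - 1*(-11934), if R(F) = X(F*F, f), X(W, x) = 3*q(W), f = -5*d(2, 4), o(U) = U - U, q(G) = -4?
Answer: 11922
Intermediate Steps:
o(U) = 0
f = -10 (f = -5*2 = -10)
X(W, x) = -12 (X(W, x) = 3*(-4) = -12)
R(F) = -12
R(o(9)) - 1*(-11934) = -12 - 1*(-11934) = -12 + 11934 = 11922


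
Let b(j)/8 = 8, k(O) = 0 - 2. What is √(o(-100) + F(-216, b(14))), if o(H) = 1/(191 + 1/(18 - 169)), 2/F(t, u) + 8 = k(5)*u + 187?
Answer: √24041247510/735420 ≈ 0.21084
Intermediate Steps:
k(O) = -2
b(j) = 64 (b(j) = 8*8 = 64)
F(t, u) = 2/(179 - 2*u) (F(t, u) = 2/(-8 + (-2*u + 187)) = 2/(-8 + (187 - 2*u)) = 2/(179 - 2*u))
o(H) = 151/28840 (o(H) = 1/(191 + 1/(-151)) = 1/(191 - 1/151) = 1/(28840/151) = 151/28840)
√(o(-100) + F(-216, b(14))) = √(151/28840 + 2/(179 - 2*64)) = √(151/28840 + 2/(179 - 128)) = √(151/28840 + 2/51) = √(65381/1470840) = √24041247510/735420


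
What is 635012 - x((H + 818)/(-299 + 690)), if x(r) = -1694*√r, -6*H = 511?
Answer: 635012 + 847*√10315362/1173 ≈ 6.3733e+5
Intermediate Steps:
H = -511/6 (H = -⅙*511 = -511/6 ≈ -85.167)
635012 - x((H + 818)/(-299 + 690)) = 635012 - (-1694)*√((-511/6 + 818)/(-299 + 690)) = 635012 - (-1694)*√((4397/6)/391) = 635012 - (-1694)*√((4397/6)*(1/391)) = 635012 - (-1694)*√(4397/2346) = 635012 - (-1694)*√10315362/2346 = 635012 - (-847)*√10315362/1173 = 635012 + 847*√10315362/1173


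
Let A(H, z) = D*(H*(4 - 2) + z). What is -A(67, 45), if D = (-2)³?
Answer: 1432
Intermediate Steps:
D = -8
A(H, z) = -16*H - 8*z (A(H, z) = -8*(H*(4 - 2) + z) = -8*(H*2 + z) = -8*(2*H + z) = -8*(z + 2*H) = -16*H - 8*z)
-A(67, 45) = -(-16*67 - 8*45) = -(-1072 - 360) = -1*(-1432) = 1432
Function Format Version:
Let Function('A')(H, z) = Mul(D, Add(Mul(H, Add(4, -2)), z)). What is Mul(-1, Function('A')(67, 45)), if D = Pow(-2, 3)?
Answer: 1432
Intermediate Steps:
D = -8
Function('A')(H, z) = Add(Mul(-16, H), Mul(-8, z)) (Function('A')(H, z) = Mul(-8, Add(Mul(H, Add(4, -2)), z)) = Mul(-8, Add(Mul(H, 2), z)) = Mul(-8, Add(Mul(2, H), z)) = Mul(-8, Add(z, Mul(2, H))) = Add(Mul(-16, H), Mul(-8, z)))
Mul(-1, Function('A')(67, 45)) = Mul(-1, Add(Mul(-16, 67), Mul(-8, 45))) = Mul(-1, Add(-1072, -360)) = Mul(-1, -1432) = 1432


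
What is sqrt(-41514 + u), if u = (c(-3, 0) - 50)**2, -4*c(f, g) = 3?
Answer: I*sqrt(623015)/4 ≈ 197.33*I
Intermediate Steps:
c(f, g) = -3/4 (c(f, g) = -1/4*3 = -3/4)
u = 41209/16 (u = (-3/4 - 50)**2 = (-203/4)**2 = 41209/16 ≈ 2575.6)
sqrt(-41514 + u) = sqrt(-41514 + 41209/16) = sqrt(-623015/16) = I*sqrt(623015)/4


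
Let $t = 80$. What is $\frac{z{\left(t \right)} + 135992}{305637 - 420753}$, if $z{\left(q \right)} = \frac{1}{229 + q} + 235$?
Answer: $- \frac{10523536}{8892711} \approx -1.1834$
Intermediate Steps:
$z{\left(q \right)} = 235 + \frac{1}{229 + q}$
$\frac{z{\left(t \right)} + 135992}{305637 - 420753} = \frac{\frac{53816 + 235 \cdot 80}{229 + 80} + 135992}{305637 - 420753} = \frac{\frac{53816 + 18800}{309} + 135992}{-115116} = \left(\frac{1}{309} \cdot 72616 + 135992\right) \left(- \frac{1}{115116}\right) = \left(\frac{72616}{309} + 135992\right) \left(- \frac{1}{115116}\right) = \frac{42094144}{309} \left(- \frac{1}{115116}\right) = - \frac{10523536}{8892711}$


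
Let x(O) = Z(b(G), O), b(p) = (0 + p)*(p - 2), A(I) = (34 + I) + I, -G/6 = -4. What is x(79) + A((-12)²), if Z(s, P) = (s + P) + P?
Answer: 1008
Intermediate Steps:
G = 24 (G = -6*(-4) = 24)
A(I) = 34 + 2*I
b(p) = p*(-2 + p)
Z(s, P) = s + 2*P (Z(s, P) = (P + s) + P = s + 2*P)
x(O) = 528 + 2*O (x(O) = 24*(-2 + 24) + 2*O = 24*22 + 2*O = 528 + 2*O)
x(79) + A((-12)²) = (528 + 2*79) + (34 + 2*(-12)²) = (528 + 158) + (34 + 2*144) = 686 + (34 + 288) = 686 + 322 = 1008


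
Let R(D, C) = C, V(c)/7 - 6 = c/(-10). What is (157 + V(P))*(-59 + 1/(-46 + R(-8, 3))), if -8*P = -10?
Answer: -2011365/172 ≈ -11694.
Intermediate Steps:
P = 5/4 (P = -1/8*(-10) = 5/4 ≈ 1.2500)
V(c) = 42 - 7*c/10 (V(c) = 42 + 7*(c/(-10)) = 42 + 7*(c*(-1/10)) = 42 + 7*(-c/10) = 42 - 7*c/10)
(157 + V(P))*(-59 + 1/(-46 + R(-8, 3))) = (157 + (42 - 7/10*5/4))*(-59 + 1/(-46 + 3)) = (157 + (42 - 7/8))*(-59 + 1/(-43)) = (157 + 329/8)*(-59 - 1/43) = (1585/8)*(-2538/43) = -2011365/172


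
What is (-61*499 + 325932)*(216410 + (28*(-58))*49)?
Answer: 40433489162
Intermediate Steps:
(-61*499 + 325932)*(216410 + (28*(-58))*49) = (-30439 + 325932)*(216410 - 1624*49) = 295493*(216410 - 79576) = 295493*136834 = 40433489162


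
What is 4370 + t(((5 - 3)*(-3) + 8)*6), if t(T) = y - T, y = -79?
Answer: 4279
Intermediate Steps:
t(T) = -79 - T
4370 + t(((5 - 3)*(-3) + 8)*6) = 4370 + (-79 - ((5 - 3)*(-3) + 8)*6) = 4370 + (-79 - (2*(-3) + 8)*6) = 4370 + (-79 - (-6 + 8)*6) = 4370 + (-79 - 2*6) = 4370 + (-79 - 1*12) = 4370 + (-79 - 12) = 4370 - 91 = 4279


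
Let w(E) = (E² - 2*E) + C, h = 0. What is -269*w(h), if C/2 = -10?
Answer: 5380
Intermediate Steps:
C = -20 (C = 2*(-10) = -20)
w(E) = -20 + E² - 2*E (w(E) = (E² - 2*E) - 20 = -20 + E² - 2*E)
-269*w(h) = -269*(-20 + 0² - 2*0) = -269*(-20 + 0 + 0) = -269*(-20) = 5380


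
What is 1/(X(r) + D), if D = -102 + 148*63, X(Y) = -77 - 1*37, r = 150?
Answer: 1/9108 ≈ 0.00010979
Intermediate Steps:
X(Y) = -114 (X(Y) = -77 - 37 = -114)
D = 9222 (D = -102 + 9324 = 9222)
1/(X(r) + D) = 1/(-114 + 9222) = 1/9108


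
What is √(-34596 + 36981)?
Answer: 3*√265 ≈ 48.836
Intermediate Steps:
√(-34596 + 36981) = √2385 = 3*√265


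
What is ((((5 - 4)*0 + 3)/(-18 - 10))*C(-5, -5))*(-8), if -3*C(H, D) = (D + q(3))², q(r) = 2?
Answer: -18/7 ≈ -2.5714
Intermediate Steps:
C(H, D) = -(2 + D)²/3 (C(H, D) = -(D + 2)²/3 = -(2 + D)²/3)
((((5 - 4)*0 + 3)/(-18 - 10))*C(-5, -5))*(-8) = ((((5 - 4)*0 + 3)/(-18 - 10))*(-(2 - 5)²/3))*(-8) = (((1*0 + 3)/(-28))*(-⅓*(-3)²))*(-8) = (((0 + 3)*(-1/28))*(-⅓*9))*(-8) = ((3*(-1/28))*(-3))*(-8) = -3/28*(-3)*(-8) = (9/28)*(-8) = -18/7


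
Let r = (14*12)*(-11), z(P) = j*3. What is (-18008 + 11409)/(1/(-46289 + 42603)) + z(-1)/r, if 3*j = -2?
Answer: 22475296537/924 ≈ 2.4324e+7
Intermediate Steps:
j = -⅔ (j = (⅓)*(-2) = -⅔ ≈ -0.66667)
z(P) = -2 (z(P) = -⅔*3 = -2)
r = -1848 (r = 168*(-11) = -1848)
(-18008 + 11409)/(1/(-46289 + 42603)) + z(-1)/r = (-18008 + 11409)/(1/(-46289 + 42603)) - 2/(-1848) = -6599/(1/(-3686)) - 2*(-1/1848) = -6599/(-1/3686) + 1/924 = -6599*(-3686) + 1/924 = 24323914 + 1/924 = 22475296537/924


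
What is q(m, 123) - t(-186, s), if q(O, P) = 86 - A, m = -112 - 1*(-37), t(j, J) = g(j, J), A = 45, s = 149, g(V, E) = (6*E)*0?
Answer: 41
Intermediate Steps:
g(V, E) = 0
t(j, J) = 0
m = -75 (m = -112 + 37 = -75)
q(O, P) = 41 (q(O, P) = 86 - 1*45 = 86 - 45 = 41)
q(m, 123) - t(-186, s) = 41 - 1*0 = 41 + 0 = 41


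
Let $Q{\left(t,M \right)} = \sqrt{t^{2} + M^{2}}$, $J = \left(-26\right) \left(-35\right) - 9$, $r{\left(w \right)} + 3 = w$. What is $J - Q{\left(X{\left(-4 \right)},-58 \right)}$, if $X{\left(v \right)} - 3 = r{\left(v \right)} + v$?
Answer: $901 - 2 \sqrt{857} \approx 842.45$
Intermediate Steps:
$r{\left(w \right)} = -3 + w$
$X{\left(v \right)} = 2 v$ ($X{\left(v \right)} = 3 + \left(\left(-3 + v\right) + v\right) = 3 + \left(-3 + 2 v\right) = 2 v$)
$J = 901$ ($J = 910 - 9 = 901$)
$Q{\left(t,M \right)} = \sqrt{M^{2} + t^{2}}$
$J - Q{\left(X{\left(-4 \right)},-58 \right)} = 901 - \sqrt{\left(-58\right)^{2} + \left(2 \left(-4\right)\right)^{2}} = 901 - \sqrt{3364 + \left(-8\right)^{2}} = 901 - \sqrt{3364 + 64} = 901 - \sqrt{3428} = 901 - 2 \sqrt{857}$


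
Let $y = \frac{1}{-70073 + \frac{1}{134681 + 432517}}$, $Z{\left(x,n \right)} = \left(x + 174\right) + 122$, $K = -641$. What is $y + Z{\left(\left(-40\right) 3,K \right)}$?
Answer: $\frac{6995166152530}{39745265453} \approx 176.0$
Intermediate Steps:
$Z{\left(x,n \right)} = 296 + x$ ($Z{\left(x,n \right)} = \left(174 + x\right) + 122 = 296 + x$)
$y = - \frac{567198}{39745265453}$ ($y = \frac{1}{-70073 + \frac{1}{567198}} = \frac{1}{- \frac{39745265453}{567198}} = - \frac{567198}{39745265453} \approx -1.4271 \cdot 10^{-5}$)
$y + Z{\left(\left(-40\right) 3,K \right)} = - \frac{567198}{39745265453} + \left(296 - 120\right) = - \frac{567198}{39745265453} + 176 = \frac{6995166152530}{39745265453}$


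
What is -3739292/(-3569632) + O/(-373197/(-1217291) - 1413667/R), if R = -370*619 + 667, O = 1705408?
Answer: 26441960494805368652131/100734373767212504 ≈ 2.6249e+5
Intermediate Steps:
R = -228363 (R = -229030 + 667 = -228363)
-3739292/(-3569632) + O/(-373197/(-1217291) - 1413667/R) = -3739292/(-3569632) + 1705408/(-373197/(-1217291) - 1413667/(-228363)) = -3739292*(-1/3569632) + 1705408/(-373197*(-1/1217291) - 1413667*(-1/228363)) = 934823/892408 + 1705408/(373197/1217291 + 1413667/228363) = 934823/892408 + 1705408/(1806068502608/277984224633) = 934823/892408 + 1705408*(277984224633/1806068502608) = 934823/892408 + 29629782535182204/112879281413 = 26441960494805368652131/100734373767212504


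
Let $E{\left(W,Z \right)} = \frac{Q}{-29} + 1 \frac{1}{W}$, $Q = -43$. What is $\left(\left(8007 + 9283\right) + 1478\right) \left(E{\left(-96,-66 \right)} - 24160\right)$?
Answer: $- \frac{26297620331}{58} \approx -4.5341 \cdot 10^{8}$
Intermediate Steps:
$E{\left(W,Z \right)} = \frac{43}{29} + \frac{1}{W}$ ($E{\left(W,Z \right)} = - \frac{43}{-29} + 1 \frac{1}{W} = \left(-43\right) \left(- \frac{1}{29}\right) + \frac{1}{W} = \frac{43}{29} + \frac{1}{W}$)
$\left(\left(8007 + 9283\right) + 1478\right) \left(E{\left(-96,-66 \right)} - 24160\right) = \left(\left(8007 + 9283\right) + 1478\right) \left(\left(\frac{43}{29} + \frac{1}{-96}\right) - 24160\right) = \left(17290 + 1478\right) \left(\left(\frac{43}{29} - \frac{1}{96}\right) - 24160\right) = 18768 \left(\frac{4099}{2784} - 24160\right) = 18768 \left(- \frac{67257341}{2784}\right) = - \frac{26297620331}{58}$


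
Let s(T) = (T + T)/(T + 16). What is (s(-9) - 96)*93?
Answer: -64170/7 ≈ -9167.1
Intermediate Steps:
s(T) = 2*T/(16 + T) (s(T) = (2*T)/(16 + T) = 2*T/(16 + T))
(s(-9) - 96)*93 = (2*(-9)/(16 - 9) - 96)*93 = (2*(-9)/7 - 96)*93 = (2*(-9)*(⅐) - 96)*93 = (-18/7 - 96)*93 = -690/7*93 = -64170/7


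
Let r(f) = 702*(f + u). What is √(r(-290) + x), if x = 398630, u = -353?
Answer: 22*I*√109 ≈ 229.69*I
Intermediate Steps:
r(f) = -247806 + 702*f (r(f) = 702*(f - 353) = 702*(-353 + f) = -247806 + 702*f)
√(r(-290) + x) = √((-247806 + 702*(-290)) + 398630) = √((-247806 - 203580) + 398630) = √(-451386 + 398630) = √(-52756) = 22*I*√109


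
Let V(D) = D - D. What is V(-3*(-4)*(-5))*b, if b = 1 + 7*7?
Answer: 0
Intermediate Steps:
V(D) = 0
b = 50 (b = 1 + 49 = 50)
V(-3*(-4)*(-5))*b = 0*50 = 0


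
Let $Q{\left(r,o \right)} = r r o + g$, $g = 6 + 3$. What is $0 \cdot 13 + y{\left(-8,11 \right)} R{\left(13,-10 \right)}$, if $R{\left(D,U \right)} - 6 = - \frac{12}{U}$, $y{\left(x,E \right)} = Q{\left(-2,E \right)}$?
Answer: $\frac{1908}{5} \approx 381.6$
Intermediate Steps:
$g = 9$
$Q{\left(r,o \right)} = 9 + o r^{2}$ ($Q{\left(r,o \right)} = r r o + 9 = r^{2} o + 9 = o r^{2} + 9 = 9 + o r^{2}$)
$y{\left(x,E \right)} = 9 + 4 E$ ($y{\left(x,E \right)} = 9 + E \left(-2\right)^{2} = 9 + E 4 = 9 + 4 E$)
$R{\left(D,U \right)} = 6 - \frac{12}{U}$
$0 \cdot 13 + y{\left(-8,11 \right)} R{\left(13,-10 \right)} = 0 \cdot 13 + \left(9 + 4 \cdot 11\right) \left(6 - \frac{12}{-10}\right) = 0 + \left(9 + 44\right) \left(6 - - \frac{6}{5}\right) = 0 + 53 \left(6 + \frac{6}{5}\right) = 0 + 53 \cdot \frac{36}{5} = 0 + \frac{1908}{5} = \frac{1908}{5}$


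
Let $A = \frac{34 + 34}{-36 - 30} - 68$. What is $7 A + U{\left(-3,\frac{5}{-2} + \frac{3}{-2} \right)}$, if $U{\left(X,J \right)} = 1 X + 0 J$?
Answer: $- \frac{16045}{33} \approx -486.21$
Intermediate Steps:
$U{\left(X,J \right)} = X$ ($U{\left(X,J \right)} = X + 0 = X$)
$A = - \frac{2278}{33}$ ($A = \frac{68}{-66} - 68 = 68 \left(- \frac{1}{66}\right) - 68 = - \frac{34}{33} - 68 = - \frac{2278}{33} \approx -69.03$)
$7 A + U{\left(-3,\frac{5}{-2} + \frac{3}{-2} \right)} = 7 \left(- \frac{2278}{33}\right) - 3 = - \frac{15946}{33} - 3 = - \frac{16045}{33}$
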